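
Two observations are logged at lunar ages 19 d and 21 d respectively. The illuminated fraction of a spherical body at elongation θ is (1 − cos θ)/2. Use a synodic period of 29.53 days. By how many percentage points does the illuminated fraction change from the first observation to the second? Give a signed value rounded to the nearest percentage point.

-19 pp

First observation: θ = 360°·19/29.53 = 231.6°, so f = 0.810.
Second observation: θ = 256.0°, f = 0.621.
Δf = 0.621 − 0.810 = -0.190, i.e. -19 pp.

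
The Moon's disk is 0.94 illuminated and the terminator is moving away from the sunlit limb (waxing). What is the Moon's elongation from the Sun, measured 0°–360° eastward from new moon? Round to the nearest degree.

From f = (1 − cos θ)/2: cos θ = 1 − 2×0.94 = -0.880; arccos → 151.6°.
Before full moon the principal value applies: θ = 151.6°.

152°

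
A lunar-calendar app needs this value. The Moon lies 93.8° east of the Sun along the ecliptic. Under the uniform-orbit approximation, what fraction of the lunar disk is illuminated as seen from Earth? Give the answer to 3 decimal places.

0.533

f = (1 − cos 93.8°)/2 = (1 − (-0.066))/2 ≈ 0.533.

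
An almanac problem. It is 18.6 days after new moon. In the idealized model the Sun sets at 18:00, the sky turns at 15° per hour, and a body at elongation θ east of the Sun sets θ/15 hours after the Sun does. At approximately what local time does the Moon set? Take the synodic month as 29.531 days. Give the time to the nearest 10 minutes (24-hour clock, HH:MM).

The Moon has covered 18.6/29.531 of its cycle, so θ ≈ 360° × 18.6/29.531 = 226.7°.
The Moon trails the Sun by θ/15 = 226.7/15 ≈ 15.12 hours.
18:00 + 15.116 h ≈ 09:07 → 09:10 to the nearest ten minutes.

09:10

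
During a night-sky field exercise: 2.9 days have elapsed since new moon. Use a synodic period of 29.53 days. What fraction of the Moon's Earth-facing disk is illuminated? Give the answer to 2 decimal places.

Phase angle: θ = 360°·(2.9 d)/(29.53 d) = 35.4°.
Illuminated fraction = (1 − cos 35.4°)/2 = (1 − 0.816)/2 ≈ 0.092.

0.09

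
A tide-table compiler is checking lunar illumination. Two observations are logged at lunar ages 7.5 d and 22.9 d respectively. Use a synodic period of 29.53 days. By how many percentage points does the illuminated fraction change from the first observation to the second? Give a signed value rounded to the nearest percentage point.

-9 percentage points

First observation: θ = 360°·7.5/29.53 = 91.4°, so f = 0.512.
Second observation: θ = 279.2°, f = 0.420.
Δf = 0.420 − 0.512 = -0.092, i.e. -9 pp.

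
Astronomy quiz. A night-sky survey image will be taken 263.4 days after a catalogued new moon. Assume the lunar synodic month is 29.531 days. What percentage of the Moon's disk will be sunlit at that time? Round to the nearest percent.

263.4/29.531 = 8.919 lunations, so 8 complete cycles and 27.15 d into the next.
The Moon has covered 27.15/29.531 of its cycle, so θ ≈ 360° × 27.15/29.531 = 331.0°.
Illuminated fraction = (1 − cos 331.0°)/2 = (1 − 0.875)/2 ≈ 0.063, so 6%.

6%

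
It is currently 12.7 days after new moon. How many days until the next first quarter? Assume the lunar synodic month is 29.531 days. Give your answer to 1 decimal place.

First quarter occurs at elongation 90°, i.e. at age 29.531 × 90/360 = 7.383 d.
This lunation's first quarter (7.383 d) has passed, so add one period: 36.914 − 12.7 = 24.214 days.

24.2 days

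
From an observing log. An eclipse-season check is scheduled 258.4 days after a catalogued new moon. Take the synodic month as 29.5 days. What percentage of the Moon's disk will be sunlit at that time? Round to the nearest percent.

47%

258.4 d spans 8 complete synodic months (8 × 29.5 = 236.00 d) plus 22.40 d.
Elongation θ = 360° × 22.40/29.5 ≈ 273.4°.
With cos θ = 0.059, the lit fraction is (1 − 0.059)/2 ≈ 0.471, so 47%.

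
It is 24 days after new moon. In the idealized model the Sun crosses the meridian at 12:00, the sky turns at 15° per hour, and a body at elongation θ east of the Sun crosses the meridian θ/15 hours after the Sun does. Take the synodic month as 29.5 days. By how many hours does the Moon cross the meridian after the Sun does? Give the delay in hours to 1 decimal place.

19.5 h

Phase angle: θ = 360°·(24 d)/(29.5 d) = 292.9°.
The Moon trails the Sun by θ/15 = 292.9/15 ≈ 19.53 hours.
So the Moon crosses the meridian 19.53 h after the Sun.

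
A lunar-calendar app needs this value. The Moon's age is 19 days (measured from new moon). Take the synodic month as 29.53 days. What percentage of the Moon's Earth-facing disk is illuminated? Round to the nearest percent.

81%

The Moon has covered 19/29.53 of its cycle, so θ ≈ 360° × 19/29.53 = 231.6°.
With cos θ = (-0.621), the lit fraction is (1 − (-0.621))/2 ≈ 0.810, so 81%.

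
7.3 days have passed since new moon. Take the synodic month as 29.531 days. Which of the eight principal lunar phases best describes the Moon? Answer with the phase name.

first quarter

θ ≈ 360° × 7.3/29.531 = 89°, which falls in the first quarter sector.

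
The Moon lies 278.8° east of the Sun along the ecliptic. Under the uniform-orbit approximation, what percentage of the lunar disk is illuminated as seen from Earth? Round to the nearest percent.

42%

f = (1 − cos 278.8°)/2 = (1 − 0.153)/2 ≈ 0.424, i.e. 42%.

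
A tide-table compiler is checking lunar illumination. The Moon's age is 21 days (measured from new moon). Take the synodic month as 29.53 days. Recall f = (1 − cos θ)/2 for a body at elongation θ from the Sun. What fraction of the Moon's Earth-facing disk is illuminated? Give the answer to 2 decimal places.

0.62

The Moon has covered 21/29.53 of its cycle, so θ ≈ 360° × 21/29.53 = 256.0°.
cos 256.0° = (-0.242), so f = (1 − (-0.242))/2 = 0.621.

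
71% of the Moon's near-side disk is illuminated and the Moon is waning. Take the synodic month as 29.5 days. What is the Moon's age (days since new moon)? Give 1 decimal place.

cos θ = 1 − 2f = -0.420, giving a principal value of 114.8°.
Waning ⇒ past full, so θ = 360° − 114.8° = 245.2°.
That fraction of the synodic month is 245.2/360 × 29.5 d ≈ 20.09 d.

20.1 days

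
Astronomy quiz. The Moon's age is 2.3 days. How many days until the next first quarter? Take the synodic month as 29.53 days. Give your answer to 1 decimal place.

First quarter is 0.25 of the way through the cycle: age 0.25 × 29.53 = 7.383 d.
So 5.083 days remain (7.383 − 2.3).

5.1 days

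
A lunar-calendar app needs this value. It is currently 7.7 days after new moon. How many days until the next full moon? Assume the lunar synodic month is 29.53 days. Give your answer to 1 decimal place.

7.1 days

Full moon occurs at elongation 180°, i.e. at age 29.53 × 180/360 = 14.765 d.
So 7.065 days remain (14.765 − 7.7).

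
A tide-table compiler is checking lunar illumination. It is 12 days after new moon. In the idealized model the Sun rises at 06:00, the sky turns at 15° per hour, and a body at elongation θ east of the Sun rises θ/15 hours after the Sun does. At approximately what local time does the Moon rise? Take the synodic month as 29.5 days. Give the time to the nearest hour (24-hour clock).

16:00

Phase angle: θ = 360°·(12 d)/(29.5 d) = 146.4°.
Delay after the Sun = 146.4° / (15°/h) ≈ 9.76 h.
06:00 + 9.76 h ≈ 15:46 → 16:00 to the nearest hour.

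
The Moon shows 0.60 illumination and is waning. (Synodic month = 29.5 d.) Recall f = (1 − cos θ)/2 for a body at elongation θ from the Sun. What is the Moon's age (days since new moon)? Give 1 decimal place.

Invert f = (1 − cos θ)/2 to get cos θ = 1 − 2(0.60) = -0.200, hence θ₀ = arccos -0.200 = 101.5°.
Waning ⇒ past full, so θ = 360° − 101.5° = 258.5°.
Age = 29.5 × 258.5°/360° ≈ 21.18 days.

21.2 days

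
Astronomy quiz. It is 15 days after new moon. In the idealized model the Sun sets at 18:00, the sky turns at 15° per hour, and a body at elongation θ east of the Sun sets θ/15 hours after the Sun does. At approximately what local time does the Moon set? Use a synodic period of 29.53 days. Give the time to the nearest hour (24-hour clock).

Phase angle: θ = 360°·(15 d)/(29.53 d) = 182.9°.
The Moon trails the Sun by θ/15 = 182.9/15 ≈ 12.19 hours.
18:00 + 12.19 h ≈ 06:11 → 06:00 to the nearest hour.

06:00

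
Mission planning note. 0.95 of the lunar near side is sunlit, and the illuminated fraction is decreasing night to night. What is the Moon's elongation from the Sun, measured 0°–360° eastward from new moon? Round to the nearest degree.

206°

Invert f = (1 − cos θ)/2 to get cos θ = 1 − 2(0.95) = -0.900, hence θ₀ = arccos -0.900 = 154.2°.
A waning Moon lies in 180°–360°, so θ = 360° − 154.2° = 205.8°.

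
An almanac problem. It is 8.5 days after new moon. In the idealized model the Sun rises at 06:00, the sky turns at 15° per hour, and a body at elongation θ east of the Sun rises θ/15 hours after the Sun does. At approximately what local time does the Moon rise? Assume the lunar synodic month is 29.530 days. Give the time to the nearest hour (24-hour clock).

13:00

The Moon has covered 8.5/29.530 of its cycle, so θ ≈ 360° × 8.5/29.530 = 103.6°.
At 15° of sky rotation per hour, 103.6° corresponds to a 6.91 h lag.
06:00 + 6.91 h ≈ 12:54 → 13:00 to the nearest hour.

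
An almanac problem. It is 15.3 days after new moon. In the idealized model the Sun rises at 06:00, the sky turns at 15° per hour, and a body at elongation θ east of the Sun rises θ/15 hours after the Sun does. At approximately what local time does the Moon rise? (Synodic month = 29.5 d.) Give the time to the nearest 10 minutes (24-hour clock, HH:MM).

Elongation θ = 360° × 15.3/29.5 ≈ 186.7°.
The Moon trails the Sun by θ/15 = 186.7/15 ≈ 12.45 hours.
06:00 + 12.447 h ≈ 18:27 → 18:30 to the nearest ten minutes.

18:30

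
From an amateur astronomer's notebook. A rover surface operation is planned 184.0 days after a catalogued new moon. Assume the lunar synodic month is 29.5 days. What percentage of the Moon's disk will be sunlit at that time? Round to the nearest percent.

184.0 d spans 6 complete synodic months (6 × 29.5 = 177.00 d) plus 7.00 d.
Elongation θ = 360° × 7.00/29.5 ≈ 85.4°.
Illuminated fraction = (1 − cos 85.4°)/2 = (1 − 0.080)/2 ≈ 0.460, so 46%.

46%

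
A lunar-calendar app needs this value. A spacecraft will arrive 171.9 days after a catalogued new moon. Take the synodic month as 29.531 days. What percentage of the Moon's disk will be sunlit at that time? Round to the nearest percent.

28%

171.9/29.531 = 5.821 lunations, so 5 complete cycles and 24.25 d into the next.
Phase angle: θ = 360°·(24.25 d)/(29.531 d) = 295.6°.
cos 295.6° = 0.431, so f = (1 − 0.431)/2 = 0.284, so 28%.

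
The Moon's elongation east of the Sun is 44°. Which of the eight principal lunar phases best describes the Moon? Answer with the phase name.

waxing crescent

The waxing crescent sector spans roughly 22°–68°; 44° falls inside it.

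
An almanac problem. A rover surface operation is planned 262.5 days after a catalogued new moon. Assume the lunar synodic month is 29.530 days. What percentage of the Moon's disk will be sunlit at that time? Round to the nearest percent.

262.5/29.530 = 8.889 lunations, so 8 complete cycles and 26.26 d into the next.
Elongation θ = 360° × 26.26/29.530 ≈ 320.1°.
cos 320.1° = 0.768, so f = (1 − 0.768)/2 = 0.116, so 12%.

12%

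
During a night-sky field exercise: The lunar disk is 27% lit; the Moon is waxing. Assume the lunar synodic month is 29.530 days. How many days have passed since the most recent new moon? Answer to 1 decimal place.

5.1 days

cos θ = 1 − 2f = 0.460, giving a principal value of 62.6°.
Before full moon the principal value applies: θ = 62.6°.
At 360°/29.530 d per day, 62.6° corresponds to 5.14 days.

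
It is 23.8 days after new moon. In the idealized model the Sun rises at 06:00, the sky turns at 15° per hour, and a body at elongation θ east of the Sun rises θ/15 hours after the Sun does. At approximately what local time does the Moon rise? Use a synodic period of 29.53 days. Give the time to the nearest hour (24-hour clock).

01:00

The Moon has covered 23.8/29.53 of its cycle, so θ ≈ 360° × 23.8/29.53 = 290.1°.
Delay after the Sun = 290.1° / (15°/h) ≈ 19.34 h.
06:00 + 19.34 h ≈ 01:21 → 01:00 to the nearest hour.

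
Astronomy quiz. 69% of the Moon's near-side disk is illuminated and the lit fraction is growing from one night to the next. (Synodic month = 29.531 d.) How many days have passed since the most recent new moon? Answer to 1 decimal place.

cos θ = 1 − 2f = -0.380, giving a principal value of 112.3°.
Before full moon the principal value applies: θ = 112.3°.
At 360°/29.531 d per day, 112.3° corresponds to 9.21 days.

9.2 days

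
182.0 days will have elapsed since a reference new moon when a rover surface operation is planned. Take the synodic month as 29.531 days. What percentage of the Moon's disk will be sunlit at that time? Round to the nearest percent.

Reduce mod P: 182.0 − 6×29.531 = 4.81 d into the current lunation.
The Moon has covered 4.81/29.531 of its cycle, so θ ≈ 360° × 4.81/29.531 = 58.7°.
Illuminated fraction = (1 − cos 58.7°)/2 = (1 − 0.520)/2 ≈ 0.240, so 24%.

24%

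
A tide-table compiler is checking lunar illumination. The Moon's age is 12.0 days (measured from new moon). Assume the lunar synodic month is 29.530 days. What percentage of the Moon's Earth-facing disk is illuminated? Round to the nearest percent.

Phase angle: θ = 360°·(12.0 d)/(29.530 d) = 146.3°.
cos 146.3° = (-0.832), so f = (1 − (-0.832))/2 = 0.916, so 92%.

92%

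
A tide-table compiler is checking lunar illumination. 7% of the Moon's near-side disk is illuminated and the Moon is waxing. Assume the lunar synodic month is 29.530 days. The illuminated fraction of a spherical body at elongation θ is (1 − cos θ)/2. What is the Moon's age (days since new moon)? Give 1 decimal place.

From f = (1 − cos θ)/2: cos θ = 1 − 2×0.07 = 0.860; arccos → 30.7°.
Waxing ⇒ before full, so θ = 30.7°.
Age = 29.530 × 30.7°/360° ≈ 2.52 days.

2.5 days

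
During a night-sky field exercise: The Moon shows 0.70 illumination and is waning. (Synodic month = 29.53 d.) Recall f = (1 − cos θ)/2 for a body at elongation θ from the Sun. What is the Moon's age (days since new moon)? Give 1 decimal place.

20.2 days

cos θ = 1 − 2f = -0.400, giving a principal value of 113.6°.
Waning ⇒ past full, so θ = 360° − 113.6° = 246.4°.
At 360°/29.53 d per day, 246.4° corresponds to 20.21 days.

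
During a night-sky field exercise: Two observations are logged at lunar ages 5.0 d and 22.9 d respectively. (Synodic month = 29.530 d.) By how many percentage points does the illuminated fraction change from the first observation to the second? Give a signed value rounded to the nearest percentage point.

First observation: θ = 360°·5.0/29.530 = 61.0°, so f = 0.257.
Second observation: θ = 279.2°, f = 0.420.
Δf = 0.420 − 0.257 = +0.163, i.e. +16 pp.

+16 pp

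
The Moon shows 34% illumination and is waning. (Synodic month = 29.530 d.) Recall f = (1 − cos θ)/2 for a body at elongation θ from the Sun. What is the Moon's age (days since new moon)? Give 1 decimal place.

From f = (1 − cos θ)/2: cos θ = 1 − 2×0.34 = 0.320; arccos → 71.3°.
Since the Moon is past full (waning), take the reflex angle: θ = 360° − 71.3° = 288.7°.
Age = 29.530 × 288.7°/360° ≈ 23.68 days.

23.7 days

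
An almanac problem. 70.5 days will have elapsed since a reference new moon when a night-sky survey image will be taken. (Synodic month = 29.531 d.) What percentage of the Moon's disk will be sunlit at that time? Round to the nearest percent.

70.5/29.531 = 2.387 lunations, so 2 complete cycles and 11.44 d into the next.
Elongation θ = 360° × 11.44/29.531 ≈ 139.4°.
cos 139.4° = (-0.760), so f = (1 − (-0.760))/2 = 0.880, so 88%.

88%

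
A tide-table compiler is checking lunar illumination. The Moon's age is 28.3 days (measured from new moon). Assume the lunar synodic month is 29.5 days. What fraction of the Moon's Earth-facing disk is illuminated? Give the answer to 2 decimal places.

Elongation θ = 360° × 28.3/29.5 ≈ 345.4°.
cos 345.4° = 0.968, so f = (1 − 0.968)/2 = 0.016.

0.02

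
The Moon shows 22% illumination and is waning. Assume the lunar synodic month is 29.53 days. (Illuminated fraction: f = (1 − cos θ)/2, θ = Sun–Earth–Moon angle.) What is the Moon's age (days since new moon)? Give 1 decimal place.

24.9 days

From f = (1 − cos θ)/2: cos θ = 1 − 2×0.22 = 0.560; arccos → 55.9°.
Waning ⇒ past full, so θ = 360° − 55.9° = 304.1°.
That fraction of the synodic month is 304.1/360 × 29.53 d ≈ 24.94 d.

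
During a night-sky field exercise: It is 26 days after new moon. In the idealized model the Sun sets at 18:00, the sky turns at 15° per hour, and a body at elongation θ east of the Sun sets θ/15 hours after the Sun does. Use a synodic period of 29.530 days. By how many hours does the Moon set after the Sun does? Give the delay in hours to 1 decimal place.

Elongation θ = 360° × 26/29.530 ≈ 317.0°.
Delay after the Sun = 317.0° / (15°/h) ≈ 21.13 h.
So the Moon sets 21.13 h after the Sun.

21.1 h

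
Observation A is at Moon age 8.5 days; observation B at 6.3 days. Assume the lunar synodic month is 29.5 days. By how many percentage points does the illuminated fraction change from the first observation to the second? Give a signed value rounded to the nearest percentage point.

-23 percentage points

First observation: θ = 360°·8.5/29.5 = 103.7°, so f = 0.619.
Second observation: θ = 76.9°, f = 0.387.
Δf = 0.387 − 0.619 = -0.232, i.e. -23 pp.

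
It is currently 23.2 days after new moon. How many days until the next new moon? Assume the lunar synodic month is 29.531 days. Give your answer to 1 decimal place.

The next new moon completes the synodic month: 29.531 − 23.2 = 6.331 days.

6.3 days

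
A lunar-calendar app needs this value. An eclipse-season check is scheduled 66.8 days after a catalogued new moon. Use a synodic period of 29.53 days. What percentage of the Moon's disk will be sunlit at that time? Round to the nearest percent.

54%

66.8/29.53 = 2.262 lunations, so 2 complete cycles and 7.74 d into the next.
Phase angle: θ = 360°·(7.74 d)/(29.53 d) = 94.4°.
Illuminated fraction = (1 − cos 94.4°)/2 = (1 − (-0.076))/2 ≈ 0.538, so 54%.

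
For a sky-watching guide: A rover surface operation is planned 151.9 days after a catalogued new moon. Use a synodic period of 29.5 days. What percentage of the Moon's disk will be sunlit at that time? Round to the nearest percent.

20%

151.9/29.5 = 5.149 lunations, so 5 complete cycles and 4.40 d into the next.
The Moon has covered 4.40/29.5 of its cycle, so θ ≈ 360° × 4.40/29.5 = 53.7°.
cos 53.7° = 0.592, so f = (1 − 0.592)/2 = 0.204, so 20%.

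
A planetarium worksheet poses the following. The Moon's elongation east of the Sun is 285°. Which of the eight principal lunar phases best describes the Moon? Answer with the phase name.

last quarter

The last quarter sector spans roughly 248°–292°; 285° falls inside it.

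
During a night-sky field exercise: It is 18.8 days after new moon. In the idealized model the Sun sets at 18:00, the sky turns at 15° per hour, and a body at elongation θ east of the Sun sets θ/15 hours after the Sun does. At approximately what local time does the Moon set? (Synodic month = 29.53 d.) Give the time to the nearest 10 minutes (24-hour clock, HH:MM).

Phase angle: θ = 360°·(18.8 d)/(29.53 d) = 229.2°.
The Moon trails the Sun by θ/15 = 229.2/15 ≈ 15.28 hours.
18:00 + 15.279 h ≈ 09:17 → 09:20 to the nearest ten minutes.

09:20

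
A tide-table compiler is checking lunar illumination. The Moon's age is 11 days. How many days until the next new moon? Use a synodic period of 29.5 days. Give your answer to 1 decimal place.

One full lunation from the last new moon is 29.5 d; remaining = 29.5 − 11 = 18.500 d.

18.5 days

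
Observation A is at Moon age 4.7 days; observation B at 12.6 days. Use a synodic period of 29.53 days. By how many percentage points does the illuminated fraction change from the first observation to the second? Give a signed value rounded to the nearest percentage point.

First observation: θ = 360°·4.7/29.53 = 57.3°, so f = 0.230.
Second observation: θ = 153.6°, f = 0.948.
Δf = 0.948 − 0.230 = +0.718, i.e. +72 pp.

+72 pp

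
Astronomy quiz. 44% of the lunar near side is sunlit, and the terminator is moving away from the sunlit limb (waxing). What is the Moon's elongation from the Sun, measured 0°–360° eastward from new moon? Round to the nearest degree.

Invert f = (1 − cos θ)/2 to get cos θ = 1 − 2(0.44) = 0.120, hence θ₀ = arccos 0.120 = 83.1°.
The Moon is waxing (0°–180°), so θ = 83.1° directly.

83°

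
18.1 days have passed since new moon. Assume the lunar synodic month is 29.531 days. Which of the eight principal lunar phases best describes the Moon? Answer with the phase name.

waning gibbous

At 18.1/29.531 of the cycle, θ ≈ 221° — the waning gibbous range.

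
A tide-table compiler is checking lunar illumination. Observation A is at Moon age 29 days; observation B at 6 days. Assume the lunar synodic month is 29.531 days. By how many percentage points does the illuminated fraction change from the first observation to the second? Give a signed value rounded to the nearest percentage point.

+35 percentage points

θ₁ = 360° × 29/29.531 = 353.5°, f₁ = (1 − cos θ₁)/2 = 0.003.
θ₂ = 360° × 6/29.531 = 73.1°, f₂ = (1 − cos θ₂)/2 = 0.355.
Change = f₂ − f₁ = +0.352 → +35 percentage points.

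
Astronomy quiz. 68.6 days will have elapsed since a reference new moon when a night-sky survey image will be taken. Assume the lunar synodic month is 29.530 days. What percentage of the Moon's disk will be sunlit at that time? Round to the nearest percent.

Reduce mod P: 68.6 − 2×29.530 = 9.54 d into the current lunation.
The Moon has covered 9.54/29.530 of its cycle, so θ ≈ 360° × 9.54/29.530 = 116.3°.
With cos θ = (-0.443), the lit fraction is (1 − (-0.443))/2 ≈ 0.722, so 72%.

72%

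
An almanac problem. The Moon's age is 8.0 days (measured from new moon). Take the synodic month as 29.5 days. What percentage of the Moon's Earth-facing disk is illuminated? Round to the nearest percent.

The Moon has covered 8.0/29.5 of its cycle, so θ ≈ 360° × 8.0/29.5 = 97.6°.
cos 97.6° = (-0.133), so f = (1 − (-0.133))/2 = 0.566, so 57%.

57%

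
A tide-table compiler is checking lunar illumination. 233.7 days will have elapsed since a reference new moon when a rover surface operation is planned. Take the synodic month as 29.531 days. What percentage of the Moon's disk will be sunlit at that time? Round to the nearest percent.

7%

Reduce mod P: 233.7 − 7×29.531 = 26.98 d into the current lunation.
Elongation θ = 360° × 26.98/29.531 ≈ 328.9°.
With cos θ = 0.857, the lit fraction is (1 − 0.857)/2 ≈ 0.072, so 7%.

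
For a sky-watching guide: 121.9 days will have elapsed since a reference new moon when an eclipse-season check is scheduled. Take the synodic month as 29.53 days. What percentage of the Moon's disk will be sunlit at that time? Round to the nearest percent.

15%

Reduce mod P: 121.9 − 4×29.53 = 3.78 d into the current lunation.
Phase angle: θ = 360°·(3.78 d)/(29.53 d) = 46.1°.
Illuminated fraction = (1 − cos 46.1°)/2 = (1 − 0.694)/2 ≈ 0.153, so 15%.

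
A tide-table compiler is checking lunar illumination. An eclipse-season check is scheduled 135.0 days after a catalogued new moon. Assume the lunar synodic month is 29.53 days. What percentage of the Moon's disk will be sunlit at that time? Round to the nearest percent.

135.0/29.53 = 4.572 lunations, so 4 complete cycles and 16.88 d into the next.
The Moon has covered 16.88/29.53 of its cycle, so θ ≈ 360° × 16.88/29.53 = 205.8°.
Illuminated fraction = (1 − cos 205.8°)/2 = (1 − (-0.900))/2 ≈ 0.950, so 95%.

95%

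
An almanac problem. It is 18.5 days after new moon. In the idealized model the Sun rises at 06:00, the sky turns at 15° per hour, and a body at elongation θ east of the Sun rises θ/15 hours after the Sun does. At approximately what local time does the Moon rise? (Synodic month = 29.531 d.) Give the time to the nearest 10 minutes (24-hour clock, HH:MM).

Phase angle: θ = 360°·(18.5 d)/(29.531 d) = 225.5°.
Delay after the Sun = 225.5° / (15°/h) ≈ 15.04 h.
06:00 + 15.035 h ≈ 21:02 → 21:00 to the nearest ten minutes.

21:00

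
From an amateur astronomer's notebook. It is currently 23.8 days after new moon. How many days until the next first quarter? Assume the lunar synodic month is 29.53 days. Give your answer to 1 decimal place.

First quarter is 0.25 of the way through the cycle: age 0.25 × 29.53 = 7.383 d.
Already past this cycle's first quarter; the next is at 7.383 + 29.53 = 36.913 d, so 36.913 − 23.8 = 13.113 days.

13.1 days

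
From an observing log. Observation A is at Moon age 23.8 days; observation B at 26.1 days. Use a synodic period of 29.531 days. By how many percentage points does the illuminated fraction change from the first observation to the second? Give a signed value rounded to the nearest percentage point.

-20 pp

θ₁ = 360° × 23.8/29.531 = 290.1°, f₁ = (1 − cos θ₁)/2 = 0.328.
θ₂ = 360° × 26.1/29.531 = 318.2°, f₂ = (1 − cos θ₂)/2 = 0.127.
Change = f₂ − f₁ = -0.200 → -20 percentage points.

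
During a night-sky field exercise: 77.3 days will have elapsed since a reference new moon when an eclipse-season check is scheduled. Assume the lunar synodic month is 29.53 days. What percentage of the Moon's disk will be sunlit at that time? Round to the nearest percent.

87%

77.3 d spans 2 complete synodic months (2 × 29.53 = 59.06 d) plus 18.24 d.
Elongation θ = 360° × 18.24/29.53 ≈ 222.4°.
cos 222.4° = (-0.739), so f = (1 − (-0.739))/2 = 0.869, so 87%.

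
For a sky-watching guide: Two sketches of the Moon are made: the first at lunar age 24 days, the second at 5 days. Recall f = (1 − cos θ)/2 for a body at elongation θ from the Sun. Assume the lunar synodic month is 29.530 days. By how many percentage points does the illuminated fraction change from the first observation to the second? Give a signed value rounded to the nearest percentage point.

-5 pp

First observation: θ = 360°·24/29.530 = 292.6°, so f = 0.308.
Second observation: θ = 61.0°, f = 0.257.
Δf = 0.257 − 0.308 = -0.051, i.e. -5 pp.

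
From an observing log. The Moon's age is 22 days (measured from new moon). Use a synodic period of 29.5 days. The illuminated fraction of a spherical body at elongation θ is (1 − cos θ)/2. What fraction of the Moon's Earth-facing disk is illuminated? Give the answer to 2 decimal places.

0.51

Phase angle: θ = 360°·(22 d)/(29.5 d) = 268.5°.
With cos θ = (-0.027), the lit fraction is (1 − (-0.027))/2 ≈ 0.513.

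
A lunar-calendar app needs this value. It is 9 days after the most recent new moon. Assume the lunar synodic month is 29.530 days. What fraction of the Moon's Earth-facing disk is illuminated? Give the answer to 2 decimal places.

Phase angle: θ = 360°·(9 d)/(29.530 d) = 109.7°.
cos 109.7° = (-0.337), so f = (1 − (-0.337))/2 = 0.669.

0.67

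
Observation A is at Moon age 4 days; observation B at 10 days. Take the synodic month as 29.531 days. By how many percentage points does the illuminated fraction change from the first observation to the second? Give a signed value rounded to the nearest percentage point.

θ₁ = 360° × 4/29.531 = 48.8°, f₁ = (1 − cos θ₁)/2 = 0.170.
θ₂ = 360° × 10/29.531 = 121.9°, f₂ = (1 − cos θ₂)/2 = 0.764.
Change = f₂ − f₁ = +0.594 → +59 percentage points.

+59 percentage points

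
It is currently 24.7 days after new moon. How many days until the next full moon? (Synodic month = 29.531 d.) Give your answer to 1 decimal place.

19.6 days

Full moon occurs at elongation 180°, i.e. at age 29.531 × 180/360 = 14.765 d.
This lunation's full moon (14.765 d) has passed, so add one period: 44.296 − 24.7 = 19.596 days.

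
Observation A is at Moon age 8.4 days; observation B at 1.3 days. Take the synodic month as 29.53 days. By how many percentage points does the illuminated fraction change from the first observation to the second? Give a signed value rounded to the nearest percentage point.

-59 percentage points

θ₁ = 360° × 8.4/29.53 = 102.4°, f₁ = (1 − cos θ₁)/2 = 0.607.
θ₂ = 360° × 1.3/29.53 = 15.8°, f₂ = (1 − cos θ₂)/2 = 0.019.
Change = f₂ − f₁ = -0.588 → -59 percentage points.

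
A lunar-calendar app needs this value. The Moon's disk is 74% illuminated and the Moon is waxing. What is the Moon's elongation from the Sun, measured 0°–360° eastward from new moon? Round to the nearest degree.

119°

From f = (1 − cos θ)/2: cos θ = 1 − 2×0.74 = -0.480; arccos → 118.7°.
Before full moon the principal value applies: θ = 118.7°.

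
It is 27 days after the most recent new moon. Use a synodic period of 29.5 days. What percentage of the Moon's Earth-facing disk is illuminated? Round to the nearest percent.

7%

Phase angle: θ = 360°·(27 d)/(29.5 d) = 329.5°.
Illuminated fraction = (1 − cos 329.5°)/2 = (1 − 0.862)/2 ≈ 0.069, so 7%.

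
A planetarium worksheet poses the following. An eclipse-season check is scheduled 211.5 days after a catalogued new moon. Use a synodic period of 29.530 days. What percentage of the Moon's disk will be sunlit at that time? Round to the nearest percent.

24%

211.5 d spans 7 complete synodic months (7 × 29.530 = 206.71 d) plus 4.79 d.
The Moon has covered 4.79/29.530 of its cycle, so θ ≈ 360° × 4.79/29.530 = 58.4°.
cos 58.4° = 0.524, so f = (1 − 0.524)/2 = 0.238, so 24%.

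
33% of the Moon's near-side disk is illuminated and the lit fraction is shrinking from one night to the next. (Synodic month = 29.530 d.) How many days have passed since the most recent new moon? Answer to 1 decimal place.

23.8 days

Invert f = (1 − cos θ)/2 to get cos θ = 1 − 2(0.33) = 0.340, hence θ₀ = arccos 0.340 = 70.1°.
Since the Moon is past full (waning), take the reflex angle: θ = 360° − 70.1° = 289.9°.
Age = 29.530 × 289.9°/360° ≈ 23.78 days.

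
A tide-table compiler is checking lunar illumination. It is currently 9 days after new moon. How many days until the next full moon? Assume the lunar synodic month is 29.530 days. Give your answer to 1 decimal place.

5.8 days

Full moon is 0.5 of the way through the cycle: age 0.5 × 29.530 = 14.765 d.
That is 14.765 − 9 = 5.765 days ahead.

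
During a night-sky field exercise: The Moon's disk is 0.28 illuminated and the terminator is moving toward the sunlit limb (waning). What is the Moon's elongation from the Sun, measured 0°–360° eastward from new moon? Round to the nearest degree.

296°

cos θ = 1 − 2f = 0.440, giving a principal value of 63.9°.
A waning Moon lies in 180°–360°, so θ = 360° − 63.9° = 296.1°.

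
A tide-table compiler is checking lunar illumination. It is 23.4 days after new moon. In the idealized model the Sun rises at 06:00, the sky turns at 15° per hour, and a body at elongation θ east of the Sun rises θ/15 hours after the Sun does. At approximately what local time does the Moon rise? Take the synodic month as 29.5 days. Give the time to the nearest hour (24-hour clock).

01:00

Phase angle: θ = 360°·(23.4 d)/(29.5 d) = 285.6°.
At 15° of sky rotation per hour, 285.6° corresponds to a 19.04 h lag.
06:00 + 19.04 h ≈ 01:02 → 01:00 to the nearest hour.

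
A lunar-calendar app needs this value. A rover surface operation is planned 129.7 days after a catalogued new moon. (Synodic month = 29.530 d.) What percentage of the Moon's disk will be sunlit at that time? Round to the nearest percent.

89%

129.7 d spans 4 complete synodic months (4 × 29.530 = 118.12 d) plus 11.58 d.
Phase angle: θ = 360°·(11.58 d)/(29.530 d) = 141.2°.
cos 141.2° = (-0.779), so f = (1 − (-0.779))/2 = 0.890, so 89%.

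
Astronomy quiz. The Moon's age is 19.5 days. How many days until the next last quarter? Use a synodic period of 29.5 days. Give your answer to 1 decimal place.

Last quarter occurs at elongation 270°, i.e. at age 29.5 × 270/360 = 22.125 d.
That is 22.125 − 19.5 = 2.625 days ahead.

2.6 days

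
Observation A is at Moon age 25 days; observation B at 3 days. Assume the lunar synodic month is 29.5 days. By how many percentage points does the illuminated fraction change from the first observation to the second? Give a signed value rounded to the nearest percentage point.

-11 percentage points

First observation: θ = 360°·25/29.5 = 305.1°, so f = 0.213.
Second observation: θ = 36.6°, f = 0.099.
Δf = 0.099 − 0.213 = -0.114, i.e. -11 pp.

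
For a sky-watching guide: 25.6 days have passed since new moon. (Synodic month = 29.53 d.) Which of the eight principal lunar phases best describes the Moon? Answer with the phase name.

waning crescent

θ ≈ 360° × 25.6/29.53 = 312°, which falls in the waning crescent sector.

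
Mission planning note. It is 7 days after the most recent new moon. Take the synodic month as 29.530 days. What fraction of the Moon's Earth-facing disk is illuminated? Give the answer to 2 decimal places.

0.46

The Moon has covered 7/29.530 of its cycle, so θ ≈ 360° × 7/29.530 = 85.3°.
With cos θ = 0.081, the lit fraction is (1 − 0.081)/2 ≈ 0.459.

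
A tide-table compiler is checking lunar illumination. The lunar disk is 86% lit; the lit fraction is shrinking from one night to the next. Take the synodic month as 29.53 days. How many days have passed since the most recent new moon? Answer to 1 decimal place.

18.4 days

From f = (1 − cos θ)/2: cos θ = 1 − 2×0.86 = -0.720; arccos → 136.1°.
A waning Moon lies in 180°–360°, so θ = 360° − 136.1° = 223.9°.
At 360°/29.53 d per day, 223.9° corresponds to 18.37 days.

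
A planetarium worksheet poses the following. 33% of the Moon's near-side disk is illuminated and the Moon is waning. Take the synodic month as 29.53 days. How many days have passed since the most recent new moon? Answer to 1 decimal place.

Invert f = (1 − cos θ)/2 to get cos θ = 1 − 2(0.33) = 0.340, hence θ₀ = arccos 0.340 = 70.1°.
Waning ⇒ past full, so θ = 360° − 70.1° = 289.9°.
At 360°/29.53 d per day, 289.9° corresponds to 23.78 days.

23.8 days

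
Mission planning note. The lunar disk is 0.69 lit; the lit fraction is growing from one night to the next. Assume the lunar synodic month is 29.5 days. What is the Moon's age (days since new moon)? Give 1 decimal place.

9.2 days

Invert f = (1 − cos θ)/2 to get cos θ = 1 − 2(0.69) = -0.380, hence θ₀ = arccos -0.380 = 112.3°.
Before full moon the principal value applies: θ = 112.3°.
That fraction of the synodic month is 112.3/360 × 29.5 d ≈ 9.21 d.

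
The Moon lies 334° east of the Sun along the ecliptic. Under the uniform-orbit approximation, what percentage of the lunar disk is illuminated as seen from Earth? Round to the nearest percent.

5%

cos 334° = 0.899, so f = (1 − 0.899)/2 = 0.051, i.e. 5%.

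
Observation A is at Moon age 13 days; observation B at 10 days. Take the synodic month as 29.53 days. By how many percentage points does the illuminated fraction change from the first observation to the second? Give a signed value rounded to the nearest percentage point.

-20 pp

First observation: θ = 360°·13/29.53 = 158.5°, so f = 0.965.
Second observation: θ = 121.9°, f = 0.764.
Δf = 0.764 − 0.965 = -0.201, i.e. -20 pp.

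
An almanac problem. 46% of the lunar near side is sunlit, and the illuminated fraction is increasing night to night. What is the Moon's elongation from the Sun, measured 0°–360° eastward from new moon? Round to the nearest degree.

cos θ = 1 − 2f = 0.080, giving a principal value of 85.4°.
Waxing ⇒ before full, so θ = 85.4°.

85°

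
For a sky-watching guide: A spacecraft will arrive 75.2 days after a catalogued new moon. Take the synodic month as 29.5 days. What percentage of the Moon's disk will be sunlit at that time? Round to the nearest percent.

98%

Reduce mod P: 75.2 − 2×29.5 = 16.20 d into the current lunation.
Phase angle: θ = 360°·(16.20 d)/(29.5 d) = 197.7°.
cos 197.7° = (-0.953), so f = (1 − (-0.953))/2 = 0.976, so 98%.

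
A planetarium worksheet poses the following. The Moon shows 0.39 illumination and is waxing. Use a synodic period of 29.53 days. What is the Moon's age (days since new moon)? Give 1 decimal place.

cos θ = 1 − 2f = 0.220, giving a principal value of 77.3°.
The Moon is waxing (0°–180°), so θ = 77.3° directly.
At 360°/29.53 d per day, 77.3° corresponds to 6.34 days.

6.3 days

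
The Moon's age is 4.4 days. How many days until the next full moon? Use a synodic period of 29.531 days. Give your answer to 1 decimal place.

10.4 days

Full moon is 0.5 of the way through the cycle: age 0.5 × 29.531 = 14.765 d.
So 10.365 days remain (14.765 − 4.4).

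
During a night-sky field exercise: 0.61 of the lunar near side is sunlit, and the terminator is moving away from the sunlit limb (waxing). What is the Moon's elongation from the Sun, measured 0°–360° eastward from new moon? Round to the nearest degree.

103°

From f = (1 − cos θ)/2: cos θ = 1 − 2×0.61 = -0.220; arccos → 102.7°.
Waxing ⇒ before full, so θ = 102.7°.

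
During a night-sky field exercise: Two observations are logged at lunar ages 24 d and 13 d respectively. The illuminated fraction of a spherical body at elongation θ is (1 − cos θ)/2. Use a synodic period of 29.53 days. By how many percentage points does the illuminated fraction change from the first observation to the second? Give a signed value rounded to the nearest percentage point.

+66 percentage points

First observation: θ = 360°·24/29.53 = 292.6°, so f = 0.308.
Second observation: θ = 158.5°, f = 0.965.
Δf = 0.965 − 0.308 = +0.657, i.e. +66 pp.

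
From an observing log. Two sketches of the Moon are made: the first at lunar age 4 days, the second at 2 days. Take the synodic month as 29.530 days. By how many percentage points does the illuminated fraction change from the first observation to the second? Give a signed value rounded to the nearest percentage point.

-13 pp

θ₁ = 360° × 4/29.530 = 48.8°, f₁ = (1 − cos θ₁)/2 = 0.170.
θ₂ = 360° × 2/29.530 = 24.4°, f₂ = (1 − cos θ₂)/2 = 0.045.
Change = f₂ − f₁ = -0.126 → -13 percentage points.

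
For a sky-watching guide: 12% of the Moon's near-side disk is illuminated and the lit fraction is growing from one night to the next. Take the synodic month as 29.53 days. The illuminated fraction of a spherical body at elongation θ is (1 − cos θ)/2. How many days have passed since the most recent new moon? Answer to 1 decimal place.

3.3 days

From f = (1 − cos θ)/2: cos θ = 1 − 2×0.12 = 0.760; arccos → 40.5°.
Before full moon the principal value applies: θ = 40.5°.
At 360°/29.53 d per day, 40.5° corresponds to 3.33 days.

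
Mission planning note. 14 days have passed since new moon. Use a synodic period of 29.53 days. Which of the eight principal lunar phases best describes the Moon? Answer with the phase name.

At 14/29.53 of the cycle, θ ≈ 171° — the full moon range.

full moon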